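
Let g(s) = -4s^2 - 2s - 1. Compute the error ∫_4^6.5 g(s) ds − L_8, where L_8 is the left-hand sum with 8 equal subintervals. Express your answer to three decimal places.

-17.025

Exact integral: ∫_4^6.5 g(s) ds ≈ -309.58333.
L_8 = -292.55859375.
Error ≈ -309.58333 − (-292.55859375) ≈ -17.025.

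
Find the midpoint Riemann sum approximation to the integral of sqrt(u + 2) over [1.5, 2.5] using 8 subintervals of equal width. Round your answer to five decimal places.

Δu = (2.5 − 1.5)/8 = 0.125.
Midpoints: 1.5625, 1.6875, 1.8125, 1.9375, 2.0625, 2.1875, 2.3125, 2.4375.
f(1.5625) ≈ 1.88746, f(1.6875) ≈ 1.92029, f(1.8125) ≈ 1.95256, f(1.9375) ≈ 1.98431, f(2.0625) ≈ 2.01556, f(2.1875) ≈ 2.04634, f(2.3125) ≈ 2.07666, f(2.4375) ≈ 2.10654.
Sum = Δu · [f(1.5625) + f(1.6875) + f(1.8125) + ...].
Sum ≈ 1.99871.

1.99871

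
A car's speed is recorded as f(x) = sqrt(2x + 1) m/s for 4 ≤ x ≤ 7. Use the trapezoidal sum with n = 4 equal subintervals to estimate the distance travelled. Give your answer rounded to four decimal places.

Δx = (7 − 4)/4 = 0.75.
f(4) ≈ 3.0000, f(4.75) ≈ 3.2404, f(5.5) ≈ 3.4641, f(6.25) ≈ 3.6742, f(7) ≈ 3.8730.
T_4 = (Δx/2)·[f(x_0) + 2f(x_1) + 2f(x_2) + 2f(x_3) + f(x_4)].
Sum ≈ 10.3614.

10.3614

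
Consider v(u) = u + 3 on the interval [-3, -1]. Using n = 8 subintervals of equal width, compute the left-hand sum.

1.75

Δu = (-1 − (-3))/8 = 0.25.
Left endpoints: -3, -2.75, -2.5, -2.25, -2, -1.75, -1.5, -1.25.
v(-3) = 0, v(-2.75) = 0.25, v(-2.5) = 0.5, v(-2.25) = 0.75, v(-2) = 1, v(-1.75) = 1.25, v(-1.5) = 1.5, v(-1.25) = 1.75.
Sum = Δu · [v(-3) + v(-2.75) + v(-2.5) + ...].
Sum = 1.75.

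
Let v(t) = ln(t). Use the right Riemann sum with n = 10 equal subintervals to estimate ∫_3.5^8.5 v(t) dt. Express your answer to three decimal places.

9.024

Δt = (8.5 − 3.5)/10 = 0.5.
Right endpoints: 4, 4.5, 5, 5.5, 6, 6.5, 7, 7.5, 8, 8.5.
v(4) ≈ 1.386, v(4.5) ≈ 1.504, v(5) ≈ 1.609, v(5.5) ≈ 1.705, v(6) ≈ 1.792, v(6.5) ≈ 1.872, v(7) ≈ 1.946, v(7.5) ≈ 2.015, v(8) ≈ 2.079, v(8.5) ≈ 2.140.
Sum = Δt · [v(4) + v(4.5) + v(5) + ...].
Sum ≈ 9.024.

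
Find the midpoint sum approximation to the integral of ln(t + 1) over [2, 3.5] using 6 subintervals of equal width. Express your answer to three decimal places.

1.973

Δt = (3.5 − 2)/6 = 0.25.
Midpoints: 2.125, 2.375, 2.625, 2.875, 3.125, 3.375.
f(2.125) ≈ 1.139, f(2.375) ≈ 1.216, f(2.625) ≈ 1.288, f(2.875) ≈ 1.355, f(3.125) ≈ 1.417, f(3.375) ≈ 1.476.
Sum = Δt · [f(2.125) + f(2.375) + f(2.625) + ...].
Sum ≈ 1.973.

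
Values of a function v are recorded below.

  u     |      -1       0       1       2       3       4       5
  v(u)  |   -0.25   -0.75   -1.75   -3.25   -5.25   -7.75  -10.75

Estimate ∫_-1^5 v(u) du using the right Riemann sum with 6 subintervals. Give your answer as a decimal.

-29.5

Δu = 1.
Sum = 1·[(-0.75) + (-1.75) + (-3.25) + (-5.25) + (-7.75) + (-10.75)] = -29.5.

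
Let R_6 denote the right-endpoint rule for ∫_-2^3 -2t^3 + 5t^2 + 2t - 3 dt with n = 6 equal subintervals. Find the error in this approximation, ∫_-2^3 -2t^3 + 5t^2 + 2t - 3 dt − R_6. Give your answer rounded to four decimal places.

Exact integral: ∫_-2^3 f(t) dt ≈ 15.833333.
R_6 ≈ 2.407407.
Error ≈ 15.833333 − 2.407407 ≈ 13.4259.

13.4259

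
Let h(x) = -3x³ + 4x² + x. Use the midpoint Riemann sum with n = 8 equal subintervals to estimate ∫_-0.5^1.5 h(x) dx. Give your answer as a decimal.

1.921875

Δx = (1.5 − (-0.5))/8 = 0.25.
Midpoints: -0.375, -0.125, 0.125, 0.375, 0.625, 0.875, 1.125, 1.375.
h(-0.375) = 177/512, h(-0.125) = -29/512, h(0.125) = 93/512, h(0.375) = 399/512, h(0.625) = 745/512, h(0.875) = 987/512, h(1.125) = 981/512, h(1.375) = 583/512.
Sum = Δx · [h(-0.375) + h(-0.125) + h(0.125) + ...].
Sum = 1.921875.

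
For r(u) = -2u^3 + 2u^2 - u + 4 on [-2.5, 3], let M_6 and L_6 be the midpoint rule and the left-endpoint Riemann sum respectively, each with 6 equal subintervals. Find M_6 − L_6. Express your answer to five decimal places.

-39.65061

M_6 ≈ 27.8803530.
L_6 ≈ 67.5309606.
M_6 − L_6 ≈ -39.65061.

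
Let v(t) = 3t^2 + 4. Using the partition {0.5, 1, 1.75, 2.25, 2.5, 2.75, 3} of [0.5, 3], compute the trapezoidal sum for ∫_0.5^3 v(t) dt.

Subinterval widths: 0.5, 0.75, 0.5, 0.25, 0.25, 0.25.
v(0.5) = 4.75, v(1) = 7, v(1.75) = 13.1875, v(2.25) = 19.1875, v(2.5) = 22.75, v(2.75) = 26.6875, v(3) = 31.
On each subinterval the trapezoid contributes (Δt_i/2)·[v(t_{i-1}) + v(t_i)].
Sum = 37.234375.

37.234375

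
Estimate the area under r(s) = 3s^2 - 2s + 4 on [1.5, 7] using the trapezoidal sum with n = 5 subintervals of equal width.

318.2025

Δs = (7 − 1.5)/5 = 1.1.
r(1.5) = 7.75, r(2.6) = 19.08, r(3.7) = 37.67, r(4.8) = 63.52, r(5.9) = 96.63, r(7) = 137.
T_5 = (Δs/2)·[r(s_0) + 2r(s_1) + ... + 2r(s_{4}) + r(s_5)].
Sum = 318.2025.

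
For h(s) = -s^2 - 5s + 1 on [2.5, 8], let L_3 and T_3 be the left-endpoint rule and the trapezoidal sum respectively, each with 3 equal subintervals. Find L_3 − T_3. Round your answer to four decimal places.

L_3 ≈ -229.268519.
T_3 ≈ -307.414352.
L_3 − T_3 ≈ 78.1458.

78.1458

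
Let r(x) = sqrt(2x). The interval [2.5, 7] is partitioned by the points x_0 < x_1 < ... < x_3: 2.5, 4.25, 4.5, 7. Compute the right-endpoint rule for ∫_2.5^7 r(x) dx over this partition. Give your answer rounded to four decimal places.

15.2062

Subinterval widths: 1.75, 0.25, 2.5.
Right endpoints: 4.25, 4.5, 7.
r(4.25) ≈ 2.9155, r(4.5) ≈ 3.0000, r(7) ≈ 3.7417.
Sum = Σ Δx_i · r(x_i).
Sum ≈ 15.2062.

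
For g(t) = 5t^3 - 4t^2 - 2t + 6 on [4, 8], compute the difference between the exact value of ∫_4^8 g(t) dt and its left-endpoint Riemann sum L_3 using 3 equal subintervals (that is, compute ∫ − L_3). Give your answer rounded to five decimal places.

1258.07407

Exact integral: ∫_4^8 g(t) dt ≈ 4178.6666667.
L_3 ≈ 2920.5925926.
Error ≈ 4178.6666667 − 2920.5925926 ≈ 1258.07407.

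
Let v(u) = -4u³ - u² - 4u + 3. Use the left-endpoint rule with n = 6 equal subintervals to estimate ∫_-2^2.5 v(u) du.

19.40625

Δu = (2.5 − (-2))/6 = 0.75.
Left endpoints: -2, -1.25, -0.5, 0.25, 1, 1.75.
v(-2) = 39, v(-1.25) = 14.25, v(-0.5) = 5.25, v(0.25) = 1.875, v(1) = -6, v(1.75) = -28.5.
Sum = Δu · [v(-2) + v(-1.25) + v(-0.5) + ...].
Sum = 19.40625.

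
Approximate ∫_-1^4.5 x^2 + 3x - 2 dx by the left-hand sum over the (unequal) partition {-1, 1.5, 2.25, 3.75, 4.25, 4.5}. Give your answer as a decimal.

27.140625

Subinterval widths: 2.5, 0.75, 1.5, 0.5, 0.25.
Left endpoints: -1, 1.5, 2.25, 3.75, 4.25.
f(-1) = -4, f(1.5) = 4.75, f(2.25) = 9.8125, f(3.75) = 23.3125, f(4.25) = 28.8125.
Sum = Σ Δx_i · f(x_i).
Sum = 27.140625.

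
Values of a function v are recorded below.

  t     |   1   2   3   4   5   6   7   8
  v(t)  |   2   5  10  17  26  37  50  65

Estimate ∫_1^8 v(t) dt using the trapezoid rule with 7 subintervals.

Δt = 1.
T_7 = (1/2)·[2 + 2·5 + 2·10 + 2·17 + 2·26 + 2·37 + 2·50 + 65] = 178.5.

178.5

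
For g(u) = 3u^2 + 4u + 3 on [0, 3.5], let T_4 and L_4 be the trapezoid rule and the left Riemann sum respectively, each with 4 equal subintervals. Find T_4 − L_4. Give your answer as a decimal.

T_4 = 79.21484375.
L_4 = 57.01171875.
T_4 − L_4 = 22.203125.

22.203125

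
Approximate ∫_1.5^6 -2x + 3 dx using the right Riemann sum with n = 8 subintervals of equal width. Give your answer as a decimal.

Δx = (6 − 1.5)/8 = 0.5625.
Right endpoints: 2.0625, 2.625, 3.1875, 3.75, 4.3125, 4.875, 5.4375, 6.
f(2.0625) = -1.125, f(2.625) = -2.25, f(3.1875) = -3.375, f(3.75) = -4.5, f(4.3125) = -5.625, f(4.875) = -6.75, f(5.4375) = -7.875, f(6) = -9.
Sum = Δx · [f(2.0625) + f(2.625) + f(3.1875) + ...].
Sum = -22.78125.

-22.78125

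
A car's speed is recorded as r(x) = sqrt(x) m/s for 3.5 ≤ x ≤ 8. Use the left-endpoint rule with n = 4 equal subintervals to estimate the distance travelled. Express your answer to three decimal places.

Δx = (8 − 3.5)/4 = 1.125.
Left endpoints: 3.5, 4.625, 5.75, 6.875.
r(3.5) ≈ 1.871, r(4.625) ≈ 2.151, r(5.75) ≈ 2.398, r(6.875) ≈ 2.622.
Sum = Δx · [r(3.5) + r(4.625) + r(5.75) + r(6.875)].
Sum ≈ 10.172.

10.172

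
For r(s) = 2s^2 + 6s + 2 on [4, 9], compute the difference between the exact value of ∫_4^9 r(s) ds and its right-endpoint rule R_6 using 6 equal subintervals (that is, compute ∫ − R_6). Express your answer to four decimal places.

-67.8241

Exact integral: ∫_4^9 r(s) ds ≈ 648.333333.
R_6 ≈ 716.157407.
Error ≈ 648.333333 − 716.157407 ≈ -67.8241.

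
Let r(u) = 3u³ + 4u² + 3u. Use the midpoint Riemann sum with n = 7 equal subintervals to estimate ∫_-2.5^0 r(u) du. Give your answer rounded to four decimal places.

-17.6459

Δu = (0 − (-2.5))/7 = 5/14.
Midpoints: -65/28, -55/28, -45/28, -1.25, -25/28, -15/28, -5/28.
r(-65/28) = -503555/21952, r(-55/28) = -289685/21952, r(-45/28) = -152415/21952, r(-1.25) = -3.359375, r(-25/28) = -35675/21952, r(-15/28) = -20205/21952, r(-5/28) = -9335/21952.
Sum = Δu · [r(-65/28) + r(-55/28) + r(-45/28) + ...].
Sum ≈ -17.6459.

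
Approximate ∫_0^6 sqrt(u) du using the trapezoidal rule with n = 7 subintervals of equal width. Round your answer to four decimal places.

Δu = (6 − 0)/7 = 6/7.
f(0) ≈ 0.0000, f(6/7) ≈ 0.9258, f(12/7) ≈ 1.3093, f(18/7) ≈ 1.6036, f(24/7) ≈ 1.8516, f(30/7) ≈ 2.0702, f(36/7) ≈ 2.2678, f(6) ≈ 2.4495.
T_7 = (Δu/2)·[f(u_0) + 2f(u_1) + ... + 2f(u_{6}) + f(u_7)].
Sum ≈ 9.6455.

9.6455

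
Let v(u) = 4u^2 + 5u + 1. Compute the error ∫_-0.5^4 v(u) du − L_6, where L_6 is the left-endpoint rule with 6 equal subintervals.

Exact integral: ∫_-0.5^4 v(u) du = 129.375.
L_6 = 99.
Error = 129.375 − 99 = 30.375.

30.375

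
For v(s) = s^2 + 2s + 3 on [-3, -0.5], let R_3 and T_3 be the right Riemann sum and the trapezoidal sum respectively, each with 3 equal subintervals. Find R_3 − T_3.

-1.5625

R_3 ≈ 6.4351852.
T_3 ≈ 7.9976852.
R_3 − T_3 = -1.5625.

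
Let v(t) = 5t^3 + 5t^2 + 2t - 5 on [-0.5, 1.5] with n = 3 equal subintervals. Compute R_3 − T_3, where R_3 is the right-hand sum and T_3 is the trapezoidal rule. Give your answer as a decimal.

10.5

R_3 ≈ 16.435185.
T_3 ≈ 5.935185.
R_3 − T_3 = 10.5.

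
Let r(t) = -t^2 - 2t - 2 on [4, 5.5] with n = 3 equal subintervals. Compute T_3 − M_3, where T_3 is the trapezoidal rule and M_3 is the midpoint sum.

T_3 = -51.4375.
M_3 = -51.34375.
T_3 − M_3 = -0.09375.

-0.09375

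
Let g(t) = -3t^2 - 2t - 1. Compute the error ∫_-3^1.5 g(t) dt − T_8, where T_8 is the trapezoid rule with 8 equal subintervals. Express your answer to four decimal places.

0.7119

Exact integral: ∫_-3^1.5 g(t) dt = -28.125.
T_8 ≈ -28.836914.
Error ≈ -28.125 − (-28.836914) ≈ 0.7119.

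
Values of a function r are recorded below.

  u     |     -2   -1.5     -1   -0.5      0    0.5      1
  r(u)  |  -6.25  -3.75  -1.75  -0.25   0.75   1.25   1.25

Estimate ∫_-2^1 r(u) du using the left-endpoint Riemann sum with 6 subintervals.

-5

Δu = 0.5.
Sum = 0.5·[(-6.25) + (-3.75) + (-1.75) + (-0.25) + 0.75 + 1.25] = -5.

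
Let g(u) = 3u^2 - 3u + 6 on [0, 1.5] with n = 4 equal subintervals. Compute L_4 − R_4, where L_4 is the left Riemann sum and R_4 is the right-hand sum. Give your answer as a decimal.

-0.84375

L_4 = 8.68359375.
R_4 = 9.52734375.
L_4 − R_4 = -0.84375.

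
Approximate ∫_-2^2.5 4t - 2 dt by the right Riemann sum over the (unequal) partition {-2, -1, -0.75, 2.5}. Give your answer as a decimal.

18.75

Subinterval widths: 1, 0.25, 3.25.
Right endpoints: -1, -0.75, 2.5.
f(-1) = -6, f(-0.75) = -5, f(2.5) = 8.
Sum = Σ Δt_i · f(t_i).
Sum = 18.75.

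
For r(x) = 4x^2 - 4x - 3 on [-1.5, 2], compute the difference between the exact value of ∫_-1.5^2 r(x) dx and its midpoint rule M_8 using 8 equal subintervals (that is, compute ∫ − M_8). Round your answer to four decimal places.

0.2233

Exact integral: ∫_-1.5^2 r(x) dx ≈ 1.166667.
M_8 ≈ 0.943359.
Error ≈ 1.166667 − 0.943359 ≈ 0.2233.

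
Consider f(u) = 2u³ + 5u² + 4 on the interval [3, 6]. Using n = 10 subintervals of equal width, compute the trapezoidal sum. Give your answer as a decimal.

Δu = (6 − 3)/10 = 0.3.
f(3) = 103, f(3.3) = 130.324, f(3.6) = 162.112, f(3.9) = 198.688, f(4.2) = 240.376, f(4.5) = 287.5, f(4.8) = 340.384, f(5.1) = 399.352, f(5.4) = 464.728, f(5.7) = 536.836, f(6) = 616.
T_10 = (Δu/2)·[f(u_0) + 2f(u_1) + ... + 2f(u_{9}) + f(u_10)].
Sum = 935.94.

935.94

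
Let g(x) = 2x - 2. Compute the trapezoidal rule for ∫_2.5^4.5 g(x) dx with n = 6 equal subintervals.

10

Δx = (4.5 − 2.5)/6 = 1/3.
g(2.5) = 3, g(17/6) = 11/3, g(19/6) = 13/3, g(3.5) = 5, g(23/6) = 17/3, g(25/6) = 19/3, g(4.5) = 7.
T_6 = (Δx/2)·[g(x_0) + 2g(x_1) + ... + 2g(x_{5}) + g(x_6)].
Sum = 10.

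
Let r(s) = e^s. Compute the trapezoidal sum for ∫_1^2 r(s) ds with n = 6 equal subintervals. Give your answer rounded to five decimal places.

Δs = (2 − 1)/6 = 1/6.
r(1) ≈ 2.71828, r(7/6) ≈ 3.21127, r(4/3) ≈ 3.79367, r(1.5) ≈ 4.48169, r(5/3) ≈ 5.29449, r(11/6) ≈ 6.25470, r(2) ≈ 7.38906.
T_6 = (Δs/2)·[r(s_0) + 2r(s_1) + ... + 2r(s_{5}) + r(s_6)].
Sum ≈ 4.68158.

4.68158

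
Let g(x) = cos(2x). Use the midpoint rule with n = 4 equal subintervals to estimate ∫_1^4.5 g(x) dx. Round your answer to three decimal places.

Δx = (4.5 − 1)/4 = 0.875.
Midpoints: 1.4375, 2.3125, 3.1875, 4.0625.
g(1.4375) ≈ -0.965, g(2.3125) ≈ -0.087, g(3.1875) ≈ 0.996, g(4.0625) ≈ -0.268.
Sum = Δx · [g(1.4375) + g(2.3125) + g(3.1875) + g(4.0625)].
Sum ≈ -0.283.

-0.283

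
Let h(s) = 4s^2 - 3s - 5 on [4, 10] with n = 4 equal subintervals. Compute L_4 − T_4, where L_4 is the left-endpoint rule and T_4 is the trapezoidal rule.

L_4 = 862.5.
T_4 = 1101.
L_4 − T_4 = -238.5.

-238.5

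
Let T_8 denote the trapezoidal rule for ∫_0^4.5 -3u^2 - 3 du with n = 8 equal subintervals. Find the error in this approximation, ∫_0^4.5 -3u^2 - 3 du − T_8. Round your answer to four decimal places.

0.7119

Exact integral: ∫_0^4.5 f(u) du = -104.625.
T_8 ≈ -105.336914.
Error ≈ -104.625 − (-105.336914) ≈ 0.7119.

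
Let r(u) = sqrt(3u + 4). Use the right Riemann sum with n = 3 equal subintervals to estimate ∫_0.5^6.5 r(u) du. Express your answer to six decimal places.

24.844290

Δu = (6.5 − 0.5)/3 = 2.
Right endpoints: 2.5, 4.5, 6.5.
r(2.5) ≈ 3.391165, r(4.5) ≈ 4.183300, r(6.5) ≈ 4.847680.
Sum = Δu · [r(2.5) + r(4.5) + r(6.5)].
Sum ≈ 24.844290.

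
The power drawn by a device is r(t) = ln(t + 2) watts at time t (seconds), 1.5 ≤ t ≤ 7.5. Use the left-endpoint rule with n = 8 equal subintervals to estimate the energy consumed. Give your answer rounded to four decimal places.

Δt = (7.5 − 1.5)/8 = 0.75.
Left endpoints: 1.5, 2.25, 3, 3.75, 4.5, 5.25, 6, 6.75.
r(1.5) ≈ 1.2528, r(2.25) ≈ 1.4469, r(3) ≈ 1.6094, r(3.75) ≈ 1.7492, r(4.5) ≈ 1.8718, r(5.25) ≈ 1.9810, r(6) ≈ 2.0794, r(6.75) ≈ 2.1691.
Sum = Δt · [r(1.5) + r(2.25) + r(3) + ...].
Sum ≈ 10.6197.

10.6197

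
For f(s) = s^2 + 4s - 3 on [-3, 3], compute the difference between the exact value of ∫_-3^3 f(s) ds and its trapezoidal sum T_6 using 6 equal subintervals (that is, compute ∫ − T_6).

-1

Exact integral: ∫_-3^3 f(s) ds = 0.
T_6 = 1.
Error = 0 − 1 = -1.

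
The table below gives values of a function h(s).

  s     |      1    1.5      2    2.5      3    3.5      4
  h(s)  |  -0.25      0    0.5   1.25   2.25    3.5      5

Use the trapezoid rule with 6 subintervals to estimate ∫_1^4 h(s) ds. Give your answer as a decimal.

4.9375

Δs = 0.5.
T_6 = (0.5/2)·[(-0.25) + 2·0 + 2·0.5 + 2·1.25 + 2·2.25 + 2·3.5 + 5] = 4.9375.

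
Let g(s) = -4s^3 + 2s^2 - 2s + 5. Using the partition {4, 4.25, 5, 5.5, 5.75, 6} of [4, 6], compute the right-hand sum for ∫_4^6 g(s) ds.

-1090.3125

Subinterval widths: 0.25, 0.75, 0.5, 0.25, 0.25.
Right endpoints: 4.25, 5, 5.5, 5.75, 6.
g(4.25) = -274.4375, g(5) = -455, g(5.5) = -611, g(5.75) = -700.8125, g(6) = -799.
Sum = Σ Δs_i · g(s_i).
Sum = -1090.3125.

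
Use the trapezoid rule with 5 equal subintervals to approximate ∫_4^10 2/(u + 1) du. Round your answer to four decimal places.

Δu = (10 − 4)/5 = 1.2.
f(4) = 0.4, f(5.2) = 10/31, f(6.4) = 10/37, f(7.6) = 10/43, f(8.8) = 10/49, f(10) = 2/11.
T_5 = (Δu/2)·[f(u_0) + 2f(u_1) + ... + 2f(u_{4}) + f(u_5)].
Sum ≈ 1.5845.

1.5845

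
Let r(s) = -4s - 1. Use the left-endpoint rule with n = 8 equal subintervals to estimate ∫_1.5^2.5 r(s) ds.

Δs = (2.5 − 1.5)/8 = 0.125.
Left endpoints: 1.5, 1.625, 1.75, 1.875, 2, 2.125, 2.25, 2.375.
r(1.5) = -7, r(1.625) = -7.5, r(1.75) = -8, r(1.875) = -8.5, r(2) = -9, r(2.125) = -9.5, r(2.25) = -10, r(2.375) = -10.5.
Sum = Δs · [r(1.5) + r(1.625) + r(1.75) + ...].
Sum = -8.75.

-8.75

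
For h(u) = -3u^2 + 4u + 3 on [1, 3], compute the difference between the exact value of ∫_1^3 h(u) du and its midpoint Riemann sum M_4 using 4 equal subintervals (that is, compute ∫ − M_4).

Exact integral: ∫_1^3 h(u) du = -4.
M_4 = -3.875.
Error = -4 − (-3.875) = -0.125.

-0.125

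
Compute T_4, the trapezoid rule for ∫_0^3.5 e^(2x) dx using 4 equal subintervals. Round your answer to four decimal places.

680.9713

Δx = (3.5 − 0)/4 = 0.875.
f(0) ≈ 1.0000, f(0.875) ≈ 5.7546, f(1.75) ≈ 33.1155, f(2.625) ≈ 190.5663, f(3.5) ≈ 1096.6332.
T_4 = (Δx/2)·[f(x_0) + 2f(x_1) + 2f(x_2) + 2f(x_3) + f(x_4)].
Sum ≈ 680.9713.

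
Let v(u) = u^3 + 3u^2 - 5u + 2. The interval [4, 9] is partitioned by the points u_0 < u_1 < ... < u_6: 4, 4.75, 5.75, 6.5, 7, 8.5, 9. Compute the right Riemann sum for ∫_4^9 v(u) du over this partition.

2534.09765625

Subinterval widths: 0.75, 1, 0.75, 0.5, 1.5, 0.5.
Right endpoints: 4.75, 5.75, 6.5, 7, 8.5, 9.
v(4.75) = 153.109375, v(5.75) = 262.546875, v(6.5) = 370.875, v(7) = 457, v(8.5) = 790.375, v(9) = 929.
Sum = Σ Δu_i · v(u_i).
Sum = 2534.09765625.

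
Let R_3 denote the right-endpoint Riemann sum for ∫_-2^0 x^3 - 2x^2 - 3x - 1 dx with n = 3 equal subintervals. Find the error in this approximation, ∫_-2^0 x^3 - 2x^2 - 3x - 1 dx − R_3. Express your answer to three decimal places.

Exact integral: ∫_-2^0 f(x) dx ≈ -5.33333.
R_3 ≈ -2.74074.
Error ≈ -5.33333 − (-2.74074) ≈ -2.593.

-2.593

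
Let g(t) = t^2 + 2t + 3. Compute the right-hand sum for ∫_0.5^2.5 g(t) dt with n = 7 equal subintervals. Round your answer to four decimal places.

18.6224

Δt = (2.5 − 0.5)/7 = 2/7.
Right endpoints: 11/14, 15/14, 19/14, 23/14, 27/14, 31/14, 2.5.
g(11/14) = 1017/196, g(15/14) = 1233/196, g(19/14) = 1481/196, g(23/14) = 1761/196, g(27/14) = 2073/196, g(31/14) = 2417/196, g(2.5) = 14.25.
Sum = Δt · [g(11/14) + g(15/14) + g(19/14) + ...].
Sum ≈ 18.6224.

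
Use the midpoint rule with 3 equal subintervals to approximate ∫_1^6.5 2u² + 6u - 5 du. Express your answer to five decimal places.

275.58565

Δu = (6.5 − 1)/3 = 11/6.
Midpoints: 23/12, 3.75, 67/12.
f(23/12) = 997/72, f(3.75) = 45.625, f(67/12) = 6541/72.
Sum = Δu · [f(23/12) + f(3.75) + f(67/12)].
Sum ≈ 275.58565.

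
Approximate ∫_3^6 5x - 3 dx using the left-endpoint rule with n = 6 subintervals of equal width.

54.75

Δx = (6 − 3)/6 = 0.5.
Left endpoints: 3, 3.5, 4, 4.5, 5, 5.5.
f(3) = 12, f(3.5) = 14.5, f(4) = 17, f(4.5) = 19.5, f(5) = 22, f(5.5) = 24.5.
Sum = Δx · [f(3) + f(3.5) + f(4) + ...].
Sum = 54.75.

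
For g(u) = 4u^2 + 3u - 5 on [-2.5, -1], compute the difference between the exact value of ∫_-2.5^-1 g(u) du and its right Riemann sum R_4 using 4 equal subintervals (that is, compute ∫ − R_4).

Exact integral: ∫_-2.5^-1 g(u) du = 4.125.
R_4 = 1.171875.
Error = 4.125 − 1.171875 = 2.953125.

2.953125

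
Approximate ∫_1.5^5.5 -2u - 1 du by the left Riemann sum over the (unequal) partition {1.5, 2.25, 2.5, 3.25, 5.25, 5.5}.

Subinterval widths: 0.75, 0.25, 0.75, 2, 0.25.
Left endpoints: 1.5, 2.25, 2.5, 3.25, 5.25.
f(1.5) = -4, f(2.25) = -5.5, f(2.5) = -6, f(3.25) = -7.5, f(5.25) = -11.5.
Sum = Σ Δu_i · f(u_i).
Sum = -26.75.

-26.75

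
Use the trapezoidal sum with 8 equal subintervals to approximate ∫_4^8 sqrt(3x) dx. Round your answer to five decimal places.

Δx = (8 − 4)/8 = 0.5.
f(4) ≈ 3.46410, f(4.5) ≈ 3.67423, f(5) ≈ 3.87298, f(5.5) ≈ 4.06202, f(6) ≈ 4.24264, f(6.5) ≈ 4.41588, f(7) ≈ 4.58258, f(7.5) ≈ 4.74342, f(8) ≈ 4.89898.
T_8 = (Δx/2)·[f(x_0) + 2f(x_1) + ... + 2f(x_{7}) + f(x_8)].
Sum ≈ 16.88765.

16.88765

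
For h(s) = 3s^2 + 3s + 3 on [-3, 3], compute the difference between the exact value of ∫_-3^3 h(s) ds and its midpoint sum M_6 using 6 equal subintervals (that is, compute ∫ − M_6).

Exact integral: ∫_-3^3 h(s) ds = 72.
M_6 = 70.5.
Error = 72 − 70.5 = 1.5.

1.5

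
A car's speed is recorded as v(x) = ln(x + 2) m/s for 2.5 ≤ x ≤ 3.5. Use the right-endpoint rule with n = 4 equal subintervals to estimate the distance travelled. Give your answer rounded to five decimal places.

Δx = (3.5 − 2.5)/4 = 0.25.
Right endpoints: 2.75, 3, 3.25, 3.5.
v(2.75) ≈ 1.55814, v(3) ≈ 1.60944, v(3.25) ≈ 1.65823, v(3.5) ≈ 1.70475.
Sum = Δx · [v(2.75) + v(3) + v(3.25) + v(3.5)].
Sum ≈ 1.63264.

1.63264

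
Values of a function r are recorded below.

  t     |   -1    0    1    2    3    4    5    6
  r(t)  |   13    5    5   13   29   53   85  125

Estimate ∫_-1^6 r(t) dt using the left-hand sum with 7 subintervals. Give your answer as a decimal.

203

Δt = 1.
Sum = 1·[13 + 5 + 5 + 13 + 29 + 53 + 85] = 203.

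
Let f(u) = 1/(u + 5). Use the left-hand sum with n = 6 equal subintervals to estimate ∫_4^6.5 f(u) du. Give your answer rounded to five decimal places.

0.25022

Δu = (6.5 − 4)/6 = 5/12.
Left endpoints: 4, 53/12, 29/6, 5.25, 17/3, 73/12.
f(4) = 1/9, f(53/12) = 12/113, f(29/6) = 6/59, f(5.25) = 4/41, f(17/3) = 0.09375, f(73/12) = 12/133.
Sum = Δu · [f(4) + f(53/12) + f(29/6) + ...].
Sum ≈ 0.25022.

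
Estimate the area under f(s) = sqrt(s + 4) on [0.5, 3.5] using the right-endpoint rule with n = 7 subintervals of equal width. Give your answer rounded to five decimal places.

7.46057

Δs = (3.5 − 0.5)/7 = 3/7.
Right endpoints: 13/14, 19/14, 25/14, 31/14, 37/14, 43/14, 3.5.
f(13/14) ≈ 2.22004, f(19/14) ≈ 2.31455, f(25/14) ≈ 2.40535, f(31/14) ≈ 2.49285, f(37/14) ≈ 2.57737, f(43/14) ≈ 2.65922, f(3.5) ≈ 2.73861.
Sum = Δs · [f(13/14) + f(19/14) + f(25/14) + ...].
Sum ≈ 7.46057.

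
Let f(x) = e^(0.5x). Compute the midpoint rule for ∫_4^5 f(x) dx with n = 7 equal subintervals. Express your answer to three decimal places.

9.585

Δx = (5 − 4)/7 = 1/7.
Midpoints: 57/14, 59/14, 61/14, 4.5, 65/14, 67/14, 69/14.
f(57/14) ≈ 7.658, f(59/14) ≈ 8.225, f(61/14) ≈ 8.834, f(4.5) ≈ 9.488, f(65/14) ≈ 10.190, f(67/14) ≈ 10.945, f(69/14) ≈ 11.755.
Sum = Δx · [f(57/14) + f(59/14) + f(61/14) + ...].
Sum ≈ 9.585.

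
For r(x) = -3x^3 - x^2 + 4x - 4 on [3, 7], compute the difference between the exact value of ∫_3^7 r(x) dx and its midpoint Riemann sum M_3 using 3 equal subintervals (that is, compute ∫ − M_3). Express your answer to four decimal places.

-27.2593

Exact integral: ∫_3^7 r(x) dx ≈ -1781.333333.
M_3 ≈ -1754.074074.
Error ≈ -1781.333333 − (-1754.074074) ≈ -27.2593.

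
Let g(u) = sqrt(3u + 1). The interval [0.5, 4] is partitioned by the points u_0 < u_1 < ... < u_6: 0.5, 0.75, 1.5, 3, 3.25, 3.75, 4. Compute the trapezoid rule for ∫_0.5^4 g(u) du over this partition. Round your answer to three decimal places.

9.497

Subinterval widths: 0.25, 0.75, 1.5, 0.25, 0.5, 0.25.
g(0.5) ≈ 1.581, g(0.75) ≈ 1.803, g(1.5) ≈ 2.345, g(3) ≈ 3.162, g(3.25) ≈ 3.279, g(3.75) ≈ 3.500, g(4) ≈ 3.606.
On each subinterval the trapezoid contributes (Δu_i/2)·[g(u_{i-1}) + g(u_i)].
Sum ≈ 9.497.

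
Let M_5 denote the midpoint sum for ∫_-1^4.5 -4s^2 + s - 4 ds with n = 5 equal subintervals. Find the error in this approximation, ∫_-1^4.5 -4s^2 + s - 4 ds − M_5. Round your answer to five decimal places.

-2.21833

Exact integral: ∫_-1^4.5 f(s) ds ≈ -135.2083333.
M_5 = -132.99.
Error ≈ -135.2083333 − (-132.99) ≈ -2.21833.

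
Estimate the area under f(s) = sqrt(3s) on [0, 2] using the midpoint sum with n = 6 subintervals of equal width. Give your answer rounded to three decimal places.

Δs = (2 − 0)/6 = 1/3.
Midpoints: 1/6, 0.5, 5/6, 7/6, 1.5, 11/6.
f(1/6) ≈ 0.707, f(0.5) ≈ 1.225, f(5/6) ≈ 1.581, f(7/6) ≈ 1.871, f(1.5) ≈ 2.121, f(11/6) ≈ 2.345.
Sum = Δs · [f(1/6) + f(0.5) + f(5/6) + ...].
Sum ≈ 3.283.

3.283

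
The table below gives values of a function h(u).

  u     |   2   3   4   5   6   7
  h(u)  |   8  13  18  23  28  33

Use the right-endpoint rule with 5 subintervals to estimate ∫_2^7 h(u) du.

115

Δu = 1.
Sum = 1·[13 + 18 + 23 + 28 + 33] = 115.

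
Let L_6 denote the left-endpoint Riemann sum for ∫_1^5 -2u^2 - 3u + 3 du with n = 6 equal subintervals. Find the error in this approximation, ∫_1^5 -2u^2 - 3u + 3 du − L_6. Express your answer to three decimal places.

Exact integral: ∫_1^5 f(u) du ≈ -106.66667.
L_6 ≈ -87.25926.
Error ≈ -106.66667 − (-87.25926) ≈ -19.407.

-19.407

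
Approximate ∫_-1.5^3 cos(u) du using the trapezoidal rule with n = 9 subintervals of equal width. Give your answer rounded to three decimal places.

Δu = (3 − (-1.5))/9 = 0.5.
f(-1.5) ≈ 0.071, f(-1) ≈ 0.540, f(-0.5) ≈ 0.878, f(0) ≈ 1.000, f(0.5) ≈ 0.878, f(1) ≈ 0.540, f(1.5) ≈ 0.071, f(2) ≈ -0.416, f(2.5) ≈ -0.801, f(3) ≈ -0.990.
T_9 = (Δu/2)·[f(u_0) + 2f(u_1) + ... + 2f(u_{8}) + f(u_9)].
Sum ≈ 1.115.

1.115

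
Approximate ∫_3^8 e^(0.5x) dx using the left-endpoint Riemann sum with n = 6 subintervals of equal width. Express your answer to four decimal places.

80.7970

Δx = (8 − 3)/6 = 5/6.
Left endpoints: 3, 23/6, 14/3, 5.5, 19/3, 43/6.
f(3) ≈ 4.4817, f(23/6) ≈ 6.7983, f(14/3) ≈ 10.3123, f(5.5) ≈ 15.6426, f(19/3) ≈ 23.7283, f(43/6) ≈ 35.9933.
Sum = Δx · [f(3) + f(23/6) + f(14/3) + ...].
Sum ≈ 80.7970.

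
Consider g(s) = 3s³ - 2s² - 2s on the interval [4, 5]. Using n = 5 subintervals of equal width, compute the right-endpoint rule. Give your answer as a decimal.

243.64

Δs = (5 − 4)/5 = 0.2.
Right endpoints: 4.2, 4.4, 4.6, 4.8, 5.
g(4.2) = 178.584, g(4.4) = 208.032, g(4.6) = 240.488, g(4.8) = 276.096, g(5) = 315.
Sum = Δs · [g(4.2) + g(4.4) + g(4.6) + g(4.8) + g(5)].
Sum = 243.64.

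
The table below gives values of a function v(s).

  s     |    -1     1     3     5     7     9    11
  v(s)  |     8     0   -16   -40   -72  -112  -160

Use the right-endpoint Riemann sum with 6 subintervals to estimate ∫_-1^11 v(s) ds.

-800

Δs = 2.
Sum = 2·[0 + (-16) + (-40) + (-72) + (-112) + (-160)] = -800.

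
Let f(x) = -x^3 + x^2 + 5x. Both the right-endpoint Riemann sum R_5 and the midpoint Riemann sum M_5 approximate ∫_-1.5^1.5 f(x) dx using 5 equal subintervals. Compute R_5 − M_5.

2.745

R_5 = 4.905.
M_5 = 2.16.
R_5 − M_5 = 2.745.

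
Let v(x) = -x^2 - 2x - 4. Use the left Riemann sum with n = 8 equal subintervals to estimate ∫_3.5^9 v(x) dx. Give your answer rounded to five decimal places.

Δx = (9 − 3.5)/8 = 0.6875.
Left endpoints: 3.5, 4.1875, 4.875, 5.5625, 6.25, 6.9375, 7.625, 8.3125.
v(3.5) = -23.25, v(4.1875) = -29.91015625, v(4.875) = -37.515625, v(5.5625) = -46.06640625, v(6.25) = -55.5625, v(6.9375) = -66.00390625, v(7.625) = -77.390625, v(8.3125) = -89.72265625.
Sum = Δx · [v(3.5) + v(4.1875) + v(4.875) + ...].
Sum ≈ -292.47754.

-292.47754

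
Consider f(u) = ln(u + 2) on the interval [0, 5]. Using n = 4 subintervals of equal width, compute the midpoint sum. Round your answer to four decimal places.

Δu = (5 − 0)/4 = 1.25.
Midpoints: 0.625, 1.875, 3.125, 4.375.
f(0.625) ≈ 0.9651, f(1.875) ≈ 1.3545, f(3.125) ≈ 1.6341, f(4.375) ≈ 1.8524.
Sum = Δu · [f(0.625) + f(1.875) + f(3.125) + f(4.375)].
Sum ≈ 7.2577.

7.2577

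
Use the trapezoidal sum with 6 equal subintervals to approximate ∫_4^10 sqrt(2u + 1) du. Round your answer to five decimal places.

Δu = (10 − 4)/6 = 1.
f(4) ≈ 3.00000, f(5) ≈ 3.31662, f(6) ≈ 3.60555, f(7) ≈ 3.87298, f(8) ≈ 4.12311, f(9) ≈ 4.35890, f(10) ≈ 4.58258.
T_6 = (Δu/2)·[f(u_0) + 2f(u_1) + ... + 2f(u_{5}) + f(u_6)].
Sum ≈ 23.06845.

23.06845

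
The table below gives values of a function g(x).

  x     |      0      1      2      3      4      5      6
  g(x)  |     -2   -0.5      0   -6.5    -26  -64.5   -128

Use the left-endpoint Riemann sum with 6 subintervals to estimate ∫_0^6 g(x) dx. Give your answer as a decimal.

Δx = 1.
Sum = 1·[(-2) + (-0.5) + 0 + (-6.5) + (-26) + (-64.5)] = -99.5.

-99.5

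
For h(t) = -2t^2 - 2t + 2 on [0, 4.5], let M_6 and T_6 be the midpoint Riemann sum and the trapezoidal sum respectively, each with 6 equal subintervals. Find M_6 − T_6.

M_6 = -71.578125.
T_6 = -72.84375.
M_6 − T_6 = 1.265625.

1.265625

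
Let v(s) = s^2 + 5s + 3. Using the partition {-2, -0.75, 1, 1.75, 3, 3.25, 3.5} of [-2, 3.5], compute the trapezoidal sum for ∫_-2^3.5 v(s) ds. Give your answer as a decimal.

Subinterval widths: 1.25, 1.75, 0.75, 1.25, 0.25, 0.25.
v(-2) = -3, v(-0.75) = -0.1875, v(1) = 9, v(1.75) = 14.8125, v(3) = 27, v(3.25) = 29.8125, v(3.5) = 32.75.
On each subinterval the trapezoid contributes (Δs_i/2)·[v(s_{i-1}) + v(s_i)].
Sum = 55.703125.

55.703125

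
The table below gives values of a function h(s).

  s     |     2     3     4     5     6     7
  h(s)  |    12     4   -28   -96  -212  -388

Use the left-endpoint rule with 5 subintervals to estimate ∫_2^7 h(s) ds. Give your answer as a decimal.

-320

Δs = 1.
Sum = 1·[12 + 4 + (-28) + (-96) + (-212)] = -320.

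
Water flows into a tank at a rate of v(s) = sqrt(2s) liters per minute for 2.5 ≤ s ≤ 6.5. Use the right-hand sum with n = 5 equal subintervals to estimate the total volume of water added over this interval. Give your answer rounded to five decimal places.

Δs = (6.5 − 2.5)/5 = 0.8.
Right endpoints: 3.3, 4.1, 4.9, 5.7, 6.5.
v(3.3) ≈ 2.56905, v(4.1) ≈ 2.86356, v(4.9) ≈ 3.13050, v(5.7) ≈ 3.37639, v(6.5) ≈ 3.60555.
Sum = Δs · [v(3.3) + v(4.1) + v(4.9) + v(5.7) + v(6.5)].
Sum ≈ 12.43604.

12.43604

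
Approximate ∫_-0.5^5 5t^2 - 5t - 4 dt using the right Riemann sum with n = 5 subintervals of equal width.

183.15

Δt = (5 − (-0.5))/5 = 1.1.
Right endpoints: 0.6, 1.7, 2.8, 3.9, 5.
f(0.6) = -5.2, f(1.7) = 1.95, f(2.8) = 21.2, f(3.9) = 52.55, f(5) = 96.
Sum = Δt · [f(0.6) + f(1.7) + f(2.8) + f(3.9) + f(5)].
Sum = 183.15.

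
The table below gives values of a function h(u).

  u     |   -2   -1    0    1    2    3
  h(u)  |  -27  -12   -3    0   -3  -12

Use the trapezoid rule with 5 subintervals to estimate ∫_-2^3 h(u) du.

Δu = 1.
T_5 = (1/2)·[(-27) + 2·(-12) + 2·(-3) + 2·0 + 2·(-3) + (-12)] = -37.5.

-37.5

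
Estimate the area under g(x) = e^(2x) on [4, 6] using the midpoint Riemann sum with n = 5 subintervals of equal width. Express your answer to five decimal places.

77795.70481

Δx = (6 − 4)/5 = 0.4.
Midpoints: 4.2, 4.6, 5, 5.4, 5.8.
g(4.2) ≈ 4447.06675, g(4.6) ≈ 9897.12906, g(5) ≈ 22026.46579, g(5.4) ≈ 49020.80114, g(5.8) ≈ 109097.79928.
Sum = Δx · [g(4.2) + g(4.6) + g(5) + g(5.4) + g(5.8)].
Sum ≈ 77795.70481.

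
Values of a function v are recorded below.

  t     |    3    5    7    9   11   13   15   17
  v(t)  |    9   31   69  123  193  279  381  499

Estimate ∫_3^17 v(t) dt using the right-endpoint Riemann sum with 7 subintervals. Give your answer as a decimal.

3150

Δt = 2.
Sum = 2·[31 + 69 + 123 + 193 + 279 + 381 + 499] = 3150.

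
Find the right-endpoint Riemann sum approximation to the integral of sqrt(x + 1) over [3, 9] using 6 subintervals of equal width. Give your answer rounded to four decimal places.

16.3220

Δx = (9 − 3)/6 = 1.
Right endpoints: 4, 5, 6, 7, 8, 9.
f(4) ≈ 2.2361, f(5) ≈ 2.4495, f(6) ≈ 2.6458, f(7) ≈ 2.8284, f(8) ≈ 3.0000, f(9) ≈ 3.1623.
Sum = Δx · [f(4) + f(5) + f(6) + ...].
Sum ≈ 16.3220.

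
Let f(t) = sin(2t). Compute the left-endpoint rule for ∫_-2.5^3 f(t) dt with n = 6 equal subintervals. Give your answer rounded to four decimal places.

Δt = (3 − (-2.5))/6 = 11/12.
Left endpoints: -2.5, -19/12, -2/3, 0.25, 7/6, 25/12.
f(-2.5) ≈ 0.9589, f(-19/12) ≈ 0.0251, f(-2/3) ≈ -0.9719, f(0.25) ≈ 0.4794, f(7/6) ≈ 0.7231, f(25/12) ≈ -0.8548.
Sum = Δt · [f(-2.5) + f(-19/12) + f(-2/3) + ...].
Sum ≈ 0.3298.

0.3298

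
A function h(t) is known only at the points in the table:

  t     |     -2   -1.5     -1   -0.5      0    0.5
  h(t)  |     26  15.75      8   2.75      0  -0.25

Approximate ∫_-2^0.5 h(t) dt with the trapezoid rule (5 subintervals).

19.6875

Δt = 0.5.
T_5 = (0.5/2)·[26 + 2·15.75 + 2·8 + 2·2.75 + 2·0 + (-0.25)] = 19.6875.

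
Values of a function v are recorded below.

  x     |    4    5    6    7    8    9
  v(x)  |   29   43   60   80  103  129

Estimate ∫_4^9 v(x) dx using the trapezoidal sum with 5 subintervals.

Δx = 1.
T_5 = (1/2)·[29 + 2·43 + 2·60 + 2·80 + 2·103 + 129] = 365.

365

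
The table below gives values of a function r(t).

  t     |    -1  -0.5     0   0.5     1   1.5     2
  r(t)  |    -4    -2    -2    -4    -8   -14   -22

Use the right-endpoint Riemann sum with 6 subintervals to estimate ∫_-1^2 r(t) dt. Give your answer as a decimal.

Δt = 0.5.
Sum = 0.5·[(-2) + (-2) + (-4) + (-8) + (-14) + (-22)] = -26.

-26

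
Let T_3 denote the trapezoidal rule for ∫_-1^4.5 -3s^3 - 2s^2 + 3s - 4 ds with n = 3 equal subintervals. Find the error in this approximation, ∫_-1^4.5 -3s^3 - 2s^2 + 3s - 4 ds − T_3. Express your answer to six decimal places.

Exact integral: ∫_-1^4.5 f(s) ds ≈ -361.33854167.
T_3 ≈ -416.02662037.
Error ≈ -361.33854167 − (-416.02662037) ≈ 54.688079.

54.688079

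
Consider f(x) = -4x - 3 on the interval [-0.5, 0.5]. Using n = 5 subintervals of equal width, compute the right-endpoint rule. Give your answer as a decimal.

-3.4

Δx = (0.5 − (-0.5))/5 = 0.2.
Right endpoints: -0.3, -0.1, 0.1, 0.3, 0.5.
f(-0.3) = -1.8, f(-0.1) = -2.6, f(0.1) = -3.4, f(0.3) = -4.2, f(0.5) = -5.
Sum = Δx · [f(-0.3) + f(-0.1) + f(0.1) + f(0.3) + f(0.5)].
Sum = -3.4.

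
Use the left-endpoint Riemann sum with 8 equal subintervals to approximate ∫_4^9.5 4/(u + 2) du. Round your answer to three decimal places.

2.715

Δu = (9.5 − 4)/8 = 0.6875.
Left endpoints: 4, 4.6875, 5.375, 6.0625, 6.75, 7.4375, 8.125, 8.8125.
f(4) = 2/3, f(4.6875) = 64/107, f(5.375) = 32/59, f(6.0625) = 64/129, f(6.75) = 16/35, f(7.4375) = 64/151, f(8.125) = 32/81, f(8.8125) = 64/173.
Sum = Δu · [f(4) + f(4.6875) + f(5.375) + ...].
Sum ≈ 2.715.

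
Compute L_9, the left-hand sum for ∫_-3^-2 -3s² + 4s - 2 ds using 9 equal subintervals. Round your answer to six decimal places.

Δs = (-2 − (-3))/9 = 1/9.
Left endpoints: -3, -26/9, -25/9, -8/3, -23/9, -22/9, -7/3, -20/9, -19/9.
f(-3) = -41, f(-26/9) = -1042/27, f(-25/9) = -979/27, f(-8/3) = -34, f(-23/9) = -859/27, f(-22/9) = -802/27, f(-7/3) = -83/3, f(-20/9) = -694/27, f(-19/9) = -643/27.
Sum = Δs · [f(-3) + f(-26/9) + f(-25/9) + ...].
Sum ≈ -32.061728.

-32.061728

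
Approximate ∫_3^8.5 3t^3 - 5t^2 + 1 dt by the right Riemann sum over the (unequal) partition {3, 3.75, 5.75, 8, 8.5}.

4358.01171875

Subinterval widths: 0.75, 2, 2.25, 0.5.
Right endpoints: 3.75, 5.75, 8, 8.5.
f(3.75) = 88.890625, f(5.75) = 406.015625, f(8) = 1217, f(8.5) = 1482.125.
Sum = Σ Δt_i · f(t_i).
Sum = 4358.01171875.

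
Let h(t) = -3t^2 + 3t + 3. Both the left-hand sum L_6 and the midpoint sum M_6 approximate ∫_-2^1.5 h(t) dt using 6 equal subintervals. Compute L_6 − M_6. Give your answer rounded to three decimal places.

-5.487

L_6 ≈ -8.68924.
M_6 ≈ -3.20226.
L_6 − M_6 ≈ -5.487.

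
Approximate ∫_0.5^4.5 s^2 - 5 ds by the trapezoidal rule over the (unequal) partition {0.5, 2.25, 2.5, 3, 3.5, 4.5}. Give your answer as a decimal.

11.4375

Subinterval widths: 1.75, 0.25, 0.5, 0.5, 1.
f(0.5) = -4.75, f(2.25) = 0.0625, f(2.5) = 1.25, f(3) = 4, f(3.5) = 7.25, f(4.5) = 15.25.
On each subinterval the trapezoid contributes (Δs_i/2)·[f(s_{i-1}) + f(s_i)].
Sum = 11.4375.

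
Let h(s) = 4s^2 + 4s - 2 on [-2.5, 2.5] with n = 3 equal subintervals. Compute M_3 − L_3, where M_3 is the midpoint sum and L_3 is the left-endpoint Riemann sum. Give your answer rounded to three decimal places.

2.778

M_3 ≈ 27.03704.
L_3 ≈ 24.25926.
M_3 − L_3 ≈ 2.778.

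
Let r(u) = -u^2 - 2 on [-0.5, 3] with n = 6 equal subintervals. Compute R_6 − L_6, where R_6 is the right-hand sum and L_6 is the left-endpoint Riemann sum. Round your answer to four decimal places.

-5.1042

R_6 ≈ -18.792245.
L_6 ≈ -13.688079.
R_6 − L_6 ≈ -5.1042.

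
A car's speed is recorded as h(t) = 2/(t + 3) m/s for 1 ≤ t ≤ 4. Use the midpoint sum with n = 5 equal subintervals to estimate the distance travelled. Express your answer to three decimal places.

1.118

Δt = (4 − 1)/5 = 0.6.
Midpoints: 1.3, 1.9, 2.5, 3.1, 3.7.
h(1.3) = 20/43, h(1.9) = 20/49, h(2.5) = 4/11, h(3.1) = 20/61, h(3.7) = 20/67.
Sum = Δt · [h(1.3) + h(1.9) + h(2.5) + h(3.1) + h(3.7)].
Sum ≈ 1.118.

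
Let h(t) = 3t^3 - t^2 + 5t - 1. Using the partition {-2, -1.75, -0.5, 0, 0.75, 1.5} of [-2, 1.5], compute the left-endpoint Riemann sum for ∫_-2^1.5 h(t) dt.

Subinterval widths: 0.25, 1.25, 0.5, 0.75, 0.75.
Left endpoints: -2, -1.75, -0.5, 0, 0.75.
h(-2) = -39, h(-1.75) = -28.890625, h(-0.5) = -4.125, h(0) = -1, h(0.75) = 3.453125.
Sum = Σ Δt_i · h(t_i).
Sum = -46.0859375.

-46.0859375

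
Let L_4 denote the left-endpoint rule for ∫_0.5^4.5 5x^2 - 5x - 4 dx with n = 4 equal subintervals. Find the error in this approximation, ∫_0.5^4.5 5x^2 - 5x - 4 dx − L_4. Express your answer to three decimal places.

36.667

Exact integral: ∫_0.5^4.5 f(x) dx ≈ 85.66667.
L_4 = 49.
Error ≈ 85.66667 − 49 ≈ 36.667.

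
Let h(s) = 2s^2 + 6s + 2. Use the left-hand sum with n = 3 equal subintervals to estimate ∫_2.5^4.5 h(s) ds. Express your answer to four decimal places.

Δs = (4.5 − 2.5)/3 = 2/3.
Left endpoints: 2.5, 19/6, 23/6.
h(2.5) = 29.5, h(19/6) = 739/18, h(23/6) = 979/18.
Sum = Δs · [h(2.5) + h(19/6) + h(23/6)].
Sum ≈ 83.2963.

83.2963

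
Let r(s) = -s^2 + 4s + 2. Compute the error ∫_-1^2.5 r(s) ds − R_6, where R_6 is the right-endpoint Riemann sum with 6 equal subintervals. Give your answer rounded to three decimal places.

-2.354

Exact integral: ∫_-1^2.5 r(s) ds ≈ 11.95833.
R_6 ≈ 14.31192.
Error ≈ 11.95833 − 14.31192 ≈ -2.354.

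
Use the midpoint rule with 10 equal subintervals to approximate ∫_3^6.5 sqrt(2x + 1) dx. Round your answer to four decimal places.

Δx = (6.5 − 3)/10 = 0.35.
Midpoints: 3.175, 3.525, 3.875, 4.225, 4.575, 4.925, 5.275, 5.625, 5.975, 6.325.
f(3.175) ≈ 2.7111, f(3.525) ≈ 2.8373, f(3.875) ≈ 2.9580, f(4.225) ≈ 3.0741, f(4.575) ≈ 3.1859, f(4.925) ≈ 3.2939, f(5.275) ≈ 3.3985, f(5.625) ≈ 3.5000, f(5.975) ≈ 3.5986, f(6.325) ≈ 3.6946.
Sum = Δx · [f(3.175) + f(3.525) + f(3.875) + ...].
Sum ≈ 11.2882.

11.2882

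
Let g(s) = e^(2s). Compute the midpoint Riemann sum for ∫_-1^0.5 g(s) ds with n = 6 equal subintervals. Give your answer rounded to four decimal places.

1.2781

Δs = (0.5 − (-1))/6 = 0.25.
Midpoints: -0.875, -0.625, -0.375, -0.125, 0.125, 0.375.
g(-0.875) ≈ 0.1738, g(-0.625) ≈ 0.2865, g(-0.375) ≈ 0.4724, g(-0.125) ≈ 0.7788, g(0.125) ≈ 1.2840, g(0.375) ≈ 2.1170.
Sum = Δs · [g(-0.875) + g(-0.625) + g(-0.375) + ...].
Sum ≈ 1.2781.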